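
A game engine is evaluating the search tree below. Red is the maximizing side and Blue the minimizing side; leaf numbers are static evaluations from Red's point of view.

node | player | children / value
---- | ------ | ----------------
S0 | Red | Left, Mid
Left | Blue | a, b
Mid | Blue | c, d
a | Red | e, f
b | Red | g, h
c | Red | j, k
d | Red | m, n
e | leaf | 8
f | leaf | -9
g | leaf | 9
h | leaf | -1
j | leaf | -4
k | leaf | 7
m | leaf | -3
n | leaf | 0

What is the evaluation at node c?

c (Red): max(-4, 7) = 7

7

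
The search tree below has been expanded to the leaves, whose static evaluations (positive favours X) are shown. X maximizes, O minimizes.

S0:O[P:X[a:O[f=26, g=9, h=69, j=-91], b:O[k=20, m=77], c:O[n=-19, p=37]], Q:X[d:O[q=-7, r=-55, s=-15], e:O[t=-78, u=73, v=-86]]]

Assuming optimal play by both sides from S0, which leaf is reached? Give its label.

r

a (O): min(26, 9, 69, -91) = -91
b (O): min(20, 77) = 20
c (O): min(-19, 37) = -19
P (X): max(-91, 20, -19) = 20
d (O): min(-7, -55, -15) = -55
e (O): min(-78, 73, -86) = -86
Q (X): max(-55, -86) = -55
S0 (O): min(20, -55) = -55
At S0, O picks Q (lowest: -55).
At Q, X picks d (highest: -55).
At d, O picks r (lowest: -55).
Terminal value -55.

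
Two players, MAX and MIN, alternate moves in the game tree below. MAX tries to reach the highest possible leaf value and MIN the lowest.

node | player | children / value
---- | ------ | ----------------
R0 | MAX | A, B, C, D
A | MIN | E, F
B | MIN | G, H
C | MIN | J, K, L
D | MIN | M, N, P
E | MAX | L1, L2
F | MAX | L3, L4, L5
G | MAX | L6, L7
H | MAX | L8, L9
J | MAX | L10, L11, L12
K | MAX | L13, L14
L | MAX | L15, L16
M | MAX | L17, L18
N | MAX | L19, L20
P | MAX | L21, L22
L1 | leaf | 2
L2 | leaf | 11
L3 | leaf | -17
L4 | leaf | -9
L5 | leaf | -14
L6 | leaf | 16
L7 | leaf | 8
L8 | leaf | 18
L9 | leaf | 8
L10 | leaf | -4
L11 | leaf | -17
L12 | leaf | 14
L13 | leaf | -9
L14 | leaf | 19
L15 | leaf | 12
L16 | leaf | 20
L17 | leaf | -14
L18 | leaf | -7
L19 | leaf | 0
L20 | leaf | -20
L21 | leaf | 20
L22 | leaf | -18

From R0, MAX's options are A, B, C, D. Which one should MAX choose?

E (MAX): max(2, 11) = 11
F (MAX): max(-17, -9, -14) = -9
A (MIN): min(11, -9) = -9
G (MAX): max(16, 8) = 16
H (MAX): max(18, 8) = 18
B (MIN): min(16, 18) = 16
J (MAX): max(-4, -17, 14) = 14
K (MAX): max(-9, 19) = 19
L (MAX): max(12, 20) = 20
C (MIN): min(14, 19, 20) = 14
M (MAX): max(-14, -7) = -7
N (MAX): max(0, -20) = 0
P (MAX): max(20, -18) = 20
D (MIN): min(-7, 0, 20) = -7
R0 (MAX): max(-9, 16, 14, -7) = 16
MAX at R0 wants the highest of {A=-9, B=16, C=14, D=-7}, so chooses B.

B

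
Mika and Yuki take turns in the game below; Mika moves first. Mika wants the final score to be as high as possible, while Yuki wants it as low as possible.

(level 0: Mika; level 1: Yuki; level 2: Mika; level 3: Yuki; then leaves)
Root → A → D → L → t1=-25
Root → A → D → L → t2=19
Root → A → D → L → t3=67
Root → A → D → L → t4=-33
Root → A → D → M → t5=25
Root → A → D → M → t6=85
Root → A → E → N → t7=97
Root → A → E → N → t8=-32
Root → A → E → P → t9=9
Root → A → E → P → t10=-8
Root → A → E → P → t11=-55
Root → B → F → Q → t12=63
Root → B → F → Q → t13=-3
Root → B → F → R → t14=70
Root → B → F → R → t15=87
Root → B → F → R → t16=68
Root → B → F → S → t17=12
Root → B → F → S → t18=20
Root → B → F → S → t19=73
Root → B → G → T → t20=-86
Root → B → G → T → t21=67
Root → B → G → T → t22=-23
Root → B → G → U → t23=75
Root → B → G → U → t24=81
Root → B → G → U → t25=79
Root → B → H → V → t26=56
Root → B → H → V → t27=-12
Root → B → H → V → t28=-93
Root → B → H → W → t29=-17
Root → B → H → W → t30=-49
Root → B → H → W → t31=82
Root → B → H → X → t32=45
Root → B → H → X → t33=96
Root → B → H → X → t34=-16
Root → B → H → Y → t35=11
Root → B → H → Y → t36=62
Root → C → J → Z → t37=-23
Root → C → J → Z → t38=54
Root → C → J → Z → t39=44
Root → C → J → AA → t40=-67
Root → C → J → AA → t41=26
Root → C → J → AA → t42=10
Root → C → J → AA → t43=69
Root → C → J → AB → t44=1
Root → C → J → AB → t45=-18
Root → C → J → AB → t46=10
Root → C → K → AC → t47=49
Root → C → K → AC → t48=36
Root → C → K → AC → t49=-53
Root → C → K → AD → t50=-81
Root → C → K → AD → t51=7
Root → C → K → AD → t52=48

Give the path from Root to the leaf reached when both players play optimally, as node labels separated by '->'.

L (Yuki): min(-25, 19, 67, -33) = -33
M (Yuki): min(25, 85) = 25
D (Mika): max(-33, 25) = 25
N (Yuki): min(97, -32) = -32
P (Yuki): min(9, -8, -55) = -55
E (Mika): max(-32, -55) = -32
A (Yuki): min(25, -32) = -32
Q (Yuki): min(63, -3) = -3
R (Yuki): min(70, 87, 68) = 68
S (Yuki): min(12, 20, 73) = 12
F (Mika): max(-3, 68, 12) = 68
T (Yuki): min(-86, 67, -23) = -86
U (Yuki): min(75, 81, 79) = 75
G (Mika): max(-86, 75) = 75
V (Yuki): min(56, -12, -93) = -93
W (Yuki): min(-17, -49, 82) = -49
X (Yuki): min(45, 96, -16) = -16
Y (Yuki): min(11, 62) = 11
H (Mika): max(-93, -49, -16, 11) = 11
B (Yuki): min(68, 75, 11) = 11
Z (Yuki): min(-23, 54, 44) = -23
AA (Yuki): min(-67, 26, 10, 69) = -67
AB (Yuki): min(1, -18, 10) = -18
J (Mika): max(-23, -67, -18) = -18
AC (Yuki): min(49, 36, -53) = -53
AD (Yuki): min(-81, 7, 48) = -81
K (Mika): max(-53, -81) = -53
C (Yuki): min(-18, -53) = -53
Root (Mika): max(-32, 11, -53) = 11
At Root, Mika picks B (highest: 11).
At B, Yuki picks H (lowest: 11).
At H, Mika picks Y (highest: 11).
At Y, Yuki picks t35 (lowest: 11).
Terminal value 11.

Root -> B -> H -> Y -> t35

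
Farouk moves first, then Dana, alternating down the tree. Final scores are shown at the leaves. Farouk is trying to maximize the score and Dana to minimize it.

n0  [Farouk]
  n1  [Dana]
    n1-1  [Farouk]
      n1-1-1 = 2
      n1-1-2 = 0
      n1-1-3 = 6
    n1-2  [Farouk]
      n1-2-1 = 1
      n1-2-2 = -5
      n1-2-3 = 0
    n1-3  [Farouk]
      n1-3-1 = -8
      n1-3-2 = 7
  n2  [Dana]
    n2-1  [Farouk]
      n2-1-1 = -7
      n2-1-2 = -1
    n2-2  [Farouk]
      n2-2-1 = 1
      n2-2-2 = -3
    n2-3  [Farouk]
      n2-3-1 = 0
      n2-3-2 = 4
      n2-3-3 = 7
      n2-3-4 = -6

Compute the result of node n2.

-1

n2-1 (Farouk): max(-7, -1) = -1
n2-2 (Farouk): max(1, -3) = 1
n2-3 (Farouk): max(0, 4, 7, -6) = 7
n2 (Dana): min(-1, 1, 7) = -1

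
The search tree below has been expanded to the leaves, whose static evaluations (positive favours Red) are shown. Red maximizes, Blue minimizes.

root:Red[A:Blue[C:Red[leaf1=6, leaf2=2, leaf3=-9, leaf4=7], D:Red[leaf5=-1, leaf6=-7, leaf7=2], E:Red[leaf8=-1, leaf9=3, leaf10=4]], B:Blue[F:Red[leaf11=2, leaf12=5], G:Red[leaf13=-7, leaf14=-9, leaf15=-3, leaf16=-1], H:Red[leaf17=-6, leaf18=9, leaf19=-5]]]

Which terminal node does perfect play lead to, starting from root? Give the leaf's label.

C (Red): max(6, 2, -9, 7) = 7
D (Red): max(-1, -7, 2) = 2
E (Red): max(-1, 3, 4) = 4
A (Blue): min(7, 2, 4) = 2
F (Red): max(2, 5) = 5
G (Red): max(-7, -9, -3, -1) = -1
H (Red): max(-6, 9, -5) = 9
B (Blue): min(5, -1, 9) = -1
root (Red): max(2, -1) = 2
At root, Red picks A (highest: 2).
At A, Blue picks D (lowest: 2).
At D, Red picks leaf7 (highest: 2).
Terminal value 2.

leaf7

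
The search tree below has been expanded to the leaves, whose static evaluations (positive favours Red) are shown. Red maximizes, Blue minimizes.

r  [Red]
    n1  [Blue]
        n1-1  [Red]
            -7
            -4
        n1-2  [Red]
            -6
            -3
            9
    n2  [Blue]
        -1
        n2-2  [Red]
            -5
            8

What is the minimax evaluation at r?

n1-1 (Red): max(-7, -4) = -4
n1-2 (Red): max(-6, -3, 9) = 9
n1 (Blue): min(-4, 9) = -4
n2-2 (Red): max(-5, 8) = 8
n2 (Blue): min(-1, 8) = -1
r (Red): max(-4, -1) = -1

-1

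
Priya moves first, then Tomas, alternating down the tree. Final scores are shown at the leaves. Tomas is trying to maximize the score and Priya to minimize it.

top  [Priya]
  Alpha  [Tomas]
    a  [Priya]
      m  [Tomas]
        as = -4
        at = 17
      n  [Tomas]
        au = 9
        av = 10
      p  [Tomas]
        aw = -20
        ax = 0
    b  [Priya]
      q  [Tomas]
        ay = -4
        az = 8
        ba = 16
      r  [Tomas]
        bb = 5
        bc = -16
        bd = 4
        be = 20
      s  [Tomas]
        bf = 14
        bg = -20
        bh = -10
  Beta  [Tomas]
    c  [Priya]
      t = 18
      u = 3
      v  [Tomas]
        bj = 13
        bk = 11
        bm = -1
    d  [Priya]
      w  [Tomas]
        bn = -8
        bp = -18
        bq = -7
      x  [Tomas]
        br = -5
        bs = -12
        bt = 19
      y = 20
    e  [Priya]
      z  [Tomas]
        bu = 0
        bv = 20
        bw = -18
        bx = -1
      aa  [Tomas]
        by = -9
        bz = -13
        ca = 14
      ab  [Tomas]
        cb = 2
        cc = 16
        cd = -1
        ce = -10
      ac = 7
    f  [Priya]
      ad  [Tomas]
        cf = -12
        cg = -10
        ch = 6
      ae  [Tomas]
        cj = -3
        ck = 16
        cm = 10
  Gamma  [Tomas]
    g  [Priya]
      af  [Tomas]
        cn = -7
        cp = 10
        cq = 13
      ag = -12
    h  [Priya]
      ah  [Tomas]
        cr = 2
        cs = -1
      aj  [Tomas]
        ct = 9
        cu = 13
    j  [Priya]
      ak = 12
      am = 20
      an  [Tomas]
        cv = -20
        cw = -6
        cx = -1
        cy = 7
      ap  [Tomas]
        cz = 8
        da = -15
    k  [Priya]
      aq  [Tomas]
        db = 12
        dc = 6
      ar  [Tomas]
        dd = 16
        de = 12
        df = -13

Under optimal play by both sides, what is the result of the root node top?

m (Tomas): max(-4, 17) = 17
n (Tomas): max(9, 10) = 10
p (Tomas): max(-20, 0) = 0
a (Priya): min(17, 10, 0) = 0
q (Tomas): max(-4, 8, 16) = 16
r (Tomas): max(5, -16, 4, 20) = 20
s (Tomas): max(14, -20, -10) = 14
b (Priya): min(16, 20, 14) = 14
Alpha (Tomas): max(0, 14) = 14
v (Tomas): max(13, 11, -1) = 13
c (Priya): min(18, 3, 13) = 3
w (Tomas): max(-8, -18, -7) = -7
x (Tomas): max(-5, -12, 19) = 19
d (Priya): min(-7, 19, 20) = -7
z (Tomas): max(0, 20, -18, -1) = 20
aa (Tomas): max(-9, -13, 14) = 14
ab (Tomas): max(2, 16, -1, -10) = 16
e (Priya): min(20, 14, 16, 7) = 7
ad (Tomas): max(-12, -10, 6) = 6
ae (Tomas): max(-3, 16, 10) = 16
f (Priya): min(6, 16) = 6
Beta (Tomas): max(3, -7, 7, 6) = 7
af (Tomas): max(-7, 10, 13) = 13
g (Priya): min(13, -12) = -12
ah (Tomas): max(2, -1) = 2
aj (Tomas): max(9, 13) = 13
h (Priya): min(2, 13) = 2
an (Tomas): max(-20, -6, -1, 7) = 7
ap (Tomas): max(8, -15) = 8
j (Priya): min(12, 20, 7, 8) = 7
aq (Tomas): max(12, 6) = 12
ar (Tomas): max(16, 12, -13) = 16
k (Priya): min(12, 16) = 12
Gamma (Tomas): max(-12, 2, 7, 12) = 12
top (Priya): min(14, 7, 12) = 7

7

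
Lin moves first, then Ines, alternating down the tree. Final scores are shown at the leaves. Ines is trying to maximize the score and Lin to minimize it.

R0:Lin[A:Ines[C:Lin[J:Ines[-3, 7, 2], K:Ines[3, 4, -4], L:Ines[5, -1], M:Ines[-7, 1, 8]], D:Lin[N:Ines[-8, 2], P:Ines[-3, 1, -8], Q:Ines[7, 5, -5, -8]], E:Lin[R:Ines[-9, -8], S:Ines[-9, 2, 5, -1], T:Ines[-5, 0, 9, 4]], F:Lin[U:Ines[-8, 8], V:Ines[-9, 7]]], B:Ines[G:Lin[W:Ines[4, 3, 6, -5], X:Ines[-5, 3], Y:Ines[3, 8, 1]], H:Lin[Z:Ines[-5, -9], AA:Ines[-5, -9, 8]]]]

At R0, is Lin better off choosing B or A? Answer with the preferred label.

W (Ines): max(4, 3, 6, -5) = 6
X (Ines): max(-5, 3) = 3
Y (Ines): max(3, 8, 1) = 8
G (Lin): min(6, 3, 8) = 3
Z (Ines): max(-5, -9) = -5
AA (Ines): max(-5, -9, 8) = 8
H (Lin): min(-5, 8) = -5
B (Ines): max(3, -5) = 3
J (Ines): max(-3, 7, 2) = 7
K (Ines): max(3, 4, -4) = 4
L (Ines): max(5, -1) = 5
M (Ines): max(-7, 1, 8) = 8
C (Lin): min(7, 4, 5, 8) = 4
N (Ines): max(-8, 2) = 2
P (Ines): max(-3, 1, -8) = 1
Q (Ines): max(7, 5, -5, -8) = 7
D (Lin): min(2, 1, 7) = 1
R (Ines): max(-9, -8) = -8
S (Ines): max(-9, 2, 5, -1) = 5
T (Ines): max(-5, 0, 9, 4) = 9
E (Lin): min(-8, 5, 9) = -8
U (Ines): max(-8, 8) = 8
V (Ines): max(-9, 7) = 7
F (Lin): min(8, 7) = 7
A (Ines): max(4, 1, -8, 7) = 7
Lin prefers the lower value; B=3, A=7. B is better since 3 < 7.

B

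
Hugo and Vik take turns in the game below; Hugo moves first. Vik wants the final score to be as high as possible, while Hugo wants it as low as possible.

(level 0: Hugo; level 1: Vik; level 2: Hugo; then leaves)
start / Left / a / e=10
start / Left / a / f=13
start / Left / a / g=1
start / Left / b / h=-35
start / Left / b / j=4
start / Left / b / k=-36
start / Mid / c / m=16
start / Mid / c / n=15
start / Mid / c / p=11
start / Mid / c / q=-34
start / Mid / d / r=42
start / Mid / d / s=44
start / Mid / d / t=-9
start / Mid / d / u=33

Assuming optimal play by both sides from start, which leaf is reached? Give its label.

t

a (Hugo): min(10, 13, 1) = 1
b (Hugo): min(-35, 4, -36) = -36
Left (Vik): max(1, -36) = 1
c (Hugo): min(16, 15, 11, -34) = -34
d (Hugo): min(42, 44, -9, 33) = -9
Mid (Vik): max(-34, -9) = -9
start (Hugo): min(1, -9) = -9
At start, Hugo picks Mid (lowest: -9).
At Mid, Vik picks d (highest: -9).
At d, Hugo picks t (lowest: -9).
Terminal value -9.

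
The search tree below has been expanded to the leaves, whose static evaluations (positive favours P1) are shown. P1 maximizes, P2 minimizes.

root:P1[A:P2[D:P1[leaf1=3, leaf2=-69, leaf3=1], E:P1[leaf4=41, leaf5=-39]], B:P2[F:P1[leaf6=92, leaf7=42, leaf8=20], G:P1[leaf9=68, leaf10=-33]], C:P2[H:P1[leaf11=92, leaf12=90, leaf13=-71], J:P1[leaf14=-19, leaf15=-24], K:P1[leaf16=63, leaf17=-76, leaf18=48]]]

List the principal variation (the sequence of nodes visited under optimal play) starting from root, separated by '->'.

D (P1): max(3, -69, 1) = 3
E (P1): max(41, -39) = 41
A (P2): min(3, 41) = 3
F (P1): max(92, 42, 20) = 92
G (P1): max(68, -33) = 68
B (P2): min(92, 68) = 68
H (P1): max(92, 90, -71) = 92
J (P1): max(-19, -24) = -19
K (P1): max(63, -76, 48) = 63
C (P2): min(92, -19, 63) = -19
root (P1): max(3, 68, -19) = 68
At root, P1 picks B (highest: 68).
At B, P2 picks G (lowest: 68).
At G, P1 picks leaf9 (highest: 68).
Terminal value 68.

root -> B -> G -> leaf9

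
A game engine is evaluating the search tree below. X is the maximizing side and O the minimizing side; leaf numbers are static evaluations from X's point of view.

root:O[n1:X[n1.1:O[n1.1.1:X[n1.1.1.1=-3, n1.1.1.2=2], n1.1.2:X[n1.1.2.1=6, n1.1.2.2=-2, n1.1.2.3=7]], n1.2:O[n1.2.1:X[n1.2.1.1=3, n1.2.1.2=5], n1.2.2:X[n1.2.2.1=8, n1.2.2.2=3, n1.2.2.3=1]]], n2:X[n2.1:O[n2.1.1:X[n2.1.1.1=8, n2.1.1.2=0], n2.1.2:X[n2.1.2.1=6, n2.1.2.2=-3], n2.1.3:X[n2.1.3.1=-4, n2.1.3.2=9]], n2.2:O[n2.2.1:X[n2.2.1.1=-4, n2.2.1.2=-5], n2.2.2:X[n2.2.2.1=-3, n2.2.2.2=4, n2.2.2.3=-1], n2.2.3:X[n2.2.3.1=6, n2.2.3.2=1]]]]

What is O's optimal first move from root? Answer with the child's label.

n1.1.1 (X): max(-3, 2) = 2
n1.1.2 (X): max(6, -2, 7) = 7
n1.1 (O): min(2, 7) = 2
n1.2.1 (X): max(3, 5) = 5
n1.2.2 (X): max(8, 3, 1) = 8
n1.2 (O): min(5, 8) = 5
n1 (X): max(2, 5) = 5
n2.1.1 (X): max(8, 0) = 8
n2.1.2 (X): max(6, -3) = 6
n2.1.3 (X): max(-4, 9) = 9
n2.1 (O): min(8, 6, 9) = 6
n2.2.1 (X): max(-4, -5) = -4
n2.2.2 (X): max(-3, 4, -1) = 4
n2.2.3 (X): max(6, 1) = 6
n2.2 (O): min(-4, 4, 6) = -4
n2 (X): max(6, -4) = 6
root (O): min(5, 6) = 5
O at root wants the lowest of {n1=5, n2=6}, so chooses n1.

n1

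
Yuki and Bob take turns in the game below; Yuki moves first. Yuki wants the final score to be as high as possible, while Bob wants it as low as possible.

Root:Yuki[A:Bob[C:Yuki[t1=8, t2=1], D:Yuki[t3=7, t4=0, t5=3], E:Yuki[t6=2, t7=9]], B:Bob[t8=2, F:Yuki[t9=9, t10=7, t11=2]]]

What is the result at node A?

C (Yuki): max(8, 1) = 8
D (Yuki): max(7, 0, 3) = 7
E (Yuki): max(2, 9) = 9
A (Bob): min(8, 7, 9) = 7

7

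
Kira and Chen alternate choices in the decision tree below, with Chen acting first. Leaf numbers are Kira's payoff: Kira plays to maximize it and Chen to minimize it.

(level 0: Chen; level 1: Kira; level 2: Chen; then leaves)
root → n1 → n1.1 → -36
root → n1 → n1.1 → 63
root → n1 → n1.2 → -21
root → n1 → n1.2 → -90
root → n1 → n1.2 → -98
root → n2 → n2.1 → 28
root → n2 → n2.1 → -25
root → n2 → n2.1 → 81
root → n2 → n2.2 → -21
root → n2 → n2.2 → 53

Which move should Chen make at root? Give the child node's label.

n1

n1.1 (Chen): min(-36, 63) = -36
n1.2 (Chen): min(-21, -90, -98) = -98
n1 (Kira): max(-36, -98) = -36
n2.1 (Chen): min(28, -25, 81) = -25
n2.2 (Chen): min(-21, 53) = -21
n2 (Kira): max(-25, -21) = -21
root (Chen): min(-36, -21) = -36
Chen at root wants the lowest of {n1=-36, n2=-21}, so chooses n1.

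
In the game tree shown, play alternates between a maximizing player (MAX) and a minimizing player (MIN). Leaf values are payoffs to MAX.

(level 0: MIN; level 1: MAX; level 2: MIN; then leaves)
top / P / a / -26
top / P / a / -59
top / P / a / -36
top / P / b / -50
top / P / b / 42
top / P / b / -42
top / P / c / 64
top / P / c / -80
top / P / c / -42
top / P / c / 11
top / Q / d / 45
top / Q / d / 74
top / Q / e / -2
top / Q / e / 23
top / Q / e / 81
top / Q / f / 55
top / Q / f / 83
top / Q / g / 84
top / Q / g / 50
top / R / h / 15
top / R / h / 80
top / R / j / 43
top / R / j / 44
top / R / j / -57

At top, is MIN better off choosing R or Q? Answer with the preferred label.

R

h (MIN): min(15, 80) = 15
j (MIN): min(43, 44, -57) = -57
R (MAX): max(15, -57) = 15
d (MIN): min(45, 74) = 45
e (MIN): min(-2, 23, 81) = -2
f (MIN): min(55, 83) = 55
g (MIN): min(84, 50) = 50
Q (MAX): max(45, -2, 55, 50) = 55
MIN prefers the lower value; R=15, Q=55. R is better since 15 < 55.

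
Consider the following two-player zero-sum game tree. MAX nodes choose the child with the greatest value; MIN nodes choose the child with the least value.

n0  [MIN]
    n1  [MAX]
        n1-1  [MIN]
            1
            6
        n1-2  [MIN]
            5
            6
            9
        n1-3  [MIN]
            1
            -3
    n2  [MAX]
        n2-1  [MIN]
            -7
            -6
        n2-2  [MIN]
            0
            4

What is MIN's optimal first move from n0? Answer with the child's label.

n2

n1-1 (MIN): min(1, 6) = 1
n1-2 (MIN): min(5, 6, 9) = 5
n1-3 (MIN): min(1, -3) = -3
n1 (MAX): max(1, 5, -3) = 5
n2-1 (MIN): min(-7, -6) = -7
n2-2 (MIN): min(0, 4) = 0
n2 (MAX): max(-7, 0) = 0
n0 (MIN): min(5, 0) = 0
MIN at n0 wants the lowest of {n1=5, n2=0}, so chooses n2.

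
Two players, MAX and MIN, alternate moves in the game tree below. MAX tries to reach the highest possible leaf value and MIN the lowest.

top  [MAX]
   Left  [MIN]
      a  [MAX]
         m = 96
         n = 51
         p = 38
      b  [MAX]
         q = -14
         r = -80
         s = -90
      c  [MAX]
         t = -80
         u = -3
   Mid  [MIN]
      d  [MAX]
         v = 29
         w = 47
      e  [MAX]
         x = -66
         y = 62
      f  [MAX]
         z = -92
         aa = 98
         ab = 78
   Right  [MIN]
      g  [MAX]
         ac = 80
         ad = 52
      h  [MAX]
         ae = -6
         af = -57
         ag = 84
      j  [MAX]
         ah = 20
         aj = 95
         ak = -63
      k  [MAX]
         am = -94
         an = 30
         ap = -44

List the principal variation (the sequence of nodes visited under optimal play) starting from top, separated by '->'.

top -> Mid -> d -> w

a (MAX): max(96, 51, 38) = 96
b (MAX): max(-14, -80, -90) = -14
c (MAX): max(-80, -3) = -3
Left (MIN): min(96, -14, -3) = -14
d (MAX): max(29, 47) = 47
e (MAX): max(-66, 62) = 62
f (MAX): max(-92, 98, 78) = 98
Mid (MIN): min(47, 62, 98) = 47
g (MAX): max(80, 52) = 80
h (MAX): max(-6, -57, 84) = 84
j (MAX): max(20, 95, -63) = 95
k (MAX): max(-94, 30, -44) = 30
Right (MIN): min(80, 84, 95, 30) = 30
top (MAX): max(-14, 47, 30) = 47
At top, MAX picks Mid (highest: 47).
At Mid, MIN picks d (lowest: 47).
At d, MAX picks w (highest: 47).
Terminal value 47.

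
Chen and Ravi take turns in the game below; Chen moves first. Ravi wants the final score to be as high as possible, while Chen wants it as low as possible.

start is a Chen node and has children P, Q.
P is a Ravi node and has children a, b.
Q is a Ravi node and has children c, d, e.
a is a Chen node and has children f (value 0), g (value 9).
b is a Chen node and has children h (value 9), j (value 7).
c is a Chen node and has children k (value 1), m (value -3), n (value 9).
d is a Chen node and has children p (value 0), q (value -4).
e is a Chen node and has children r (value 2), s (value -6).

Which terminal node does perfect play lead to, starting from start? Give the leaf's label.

a (Chen): min(0, 9) = 0
b (Chen): min(9, 7) = 7
P (Ravi): max(0, 7) = 7
c (Chen): min(1, -3, 9) = -3
d (Chen): min(0, -4) = -4
e (Chen): min(2, -6) = -6
Q (Ravi): max(-3, -4, -6) = -3
start (Chen): min(7, -3) = -3
At start, Chen picks Q (lowest: -3).
At Q, Ravi picks c (highest: -3).
At c, Chen picks m (lowest: -3).
Terminal value -3.

m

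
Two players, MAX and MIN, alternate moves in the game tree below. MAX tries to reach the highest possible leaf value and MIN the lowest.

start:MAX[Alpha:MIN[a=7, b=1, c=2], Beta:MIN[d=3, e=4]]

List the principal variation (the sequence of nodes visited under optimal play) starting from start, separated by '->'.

start -> Beta -> d

Alpha (MIN): min(7, 1, 2) = 1
Beta (MIN): min(3, 4) = 3
start (MAX): max(1, 3) = 3
At start, MAX picks Beta (highest: 3).
At Beta, MIN picks d (lowest: 3).
Terminal value 3.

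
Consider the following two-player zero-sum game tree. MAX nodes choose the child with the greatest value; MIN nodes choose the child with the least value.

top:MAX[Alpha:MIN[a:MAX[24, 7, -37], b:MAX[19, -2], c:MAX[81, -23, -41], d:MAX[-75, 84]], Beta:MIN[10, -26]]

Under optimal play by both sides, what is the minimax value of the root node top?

19

a (MAX): max(24, 7, -37) = 24
b (MAX): max(19, -2) = 19
c (MAX): max(81, -23, -41) = 81
d (MAX): max(-75, 84) = 84
Alpha (MIN): min(24, 19, 81, 84) = 19
Beta (MIN): min(10, -26) = -26
top (MAX): max(19, -26) = 19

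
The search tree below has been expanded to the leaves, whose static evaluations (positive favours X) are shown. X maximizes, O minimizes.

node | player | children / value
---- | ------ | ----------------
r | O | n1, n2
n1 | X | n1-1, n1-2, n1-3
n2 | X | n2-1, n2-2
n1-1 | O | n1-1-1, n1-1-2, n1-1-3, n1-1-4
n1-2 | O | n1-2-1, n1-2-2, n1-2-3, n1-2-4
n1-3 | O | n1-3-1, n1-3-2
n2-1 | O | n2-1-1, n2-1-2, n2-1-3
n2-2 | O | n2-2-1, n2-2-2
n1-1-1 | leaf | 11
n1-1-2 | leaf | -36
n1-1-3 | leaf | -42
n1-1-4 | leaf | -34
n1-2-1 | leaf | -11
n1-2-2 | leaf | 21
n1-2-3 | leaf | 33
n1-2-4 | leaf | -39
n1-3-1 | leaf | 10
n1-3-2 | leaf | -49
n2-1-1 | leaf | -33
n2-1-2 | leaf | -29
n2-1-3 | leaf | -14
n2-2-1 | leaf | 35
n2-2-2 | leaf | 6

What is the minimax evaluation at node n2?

6

n2-1 (O): min(-33, -29, -14) = -33
n2-2 (O): min(35, 6) = 6
n2 (X): max(-33, 6) = 6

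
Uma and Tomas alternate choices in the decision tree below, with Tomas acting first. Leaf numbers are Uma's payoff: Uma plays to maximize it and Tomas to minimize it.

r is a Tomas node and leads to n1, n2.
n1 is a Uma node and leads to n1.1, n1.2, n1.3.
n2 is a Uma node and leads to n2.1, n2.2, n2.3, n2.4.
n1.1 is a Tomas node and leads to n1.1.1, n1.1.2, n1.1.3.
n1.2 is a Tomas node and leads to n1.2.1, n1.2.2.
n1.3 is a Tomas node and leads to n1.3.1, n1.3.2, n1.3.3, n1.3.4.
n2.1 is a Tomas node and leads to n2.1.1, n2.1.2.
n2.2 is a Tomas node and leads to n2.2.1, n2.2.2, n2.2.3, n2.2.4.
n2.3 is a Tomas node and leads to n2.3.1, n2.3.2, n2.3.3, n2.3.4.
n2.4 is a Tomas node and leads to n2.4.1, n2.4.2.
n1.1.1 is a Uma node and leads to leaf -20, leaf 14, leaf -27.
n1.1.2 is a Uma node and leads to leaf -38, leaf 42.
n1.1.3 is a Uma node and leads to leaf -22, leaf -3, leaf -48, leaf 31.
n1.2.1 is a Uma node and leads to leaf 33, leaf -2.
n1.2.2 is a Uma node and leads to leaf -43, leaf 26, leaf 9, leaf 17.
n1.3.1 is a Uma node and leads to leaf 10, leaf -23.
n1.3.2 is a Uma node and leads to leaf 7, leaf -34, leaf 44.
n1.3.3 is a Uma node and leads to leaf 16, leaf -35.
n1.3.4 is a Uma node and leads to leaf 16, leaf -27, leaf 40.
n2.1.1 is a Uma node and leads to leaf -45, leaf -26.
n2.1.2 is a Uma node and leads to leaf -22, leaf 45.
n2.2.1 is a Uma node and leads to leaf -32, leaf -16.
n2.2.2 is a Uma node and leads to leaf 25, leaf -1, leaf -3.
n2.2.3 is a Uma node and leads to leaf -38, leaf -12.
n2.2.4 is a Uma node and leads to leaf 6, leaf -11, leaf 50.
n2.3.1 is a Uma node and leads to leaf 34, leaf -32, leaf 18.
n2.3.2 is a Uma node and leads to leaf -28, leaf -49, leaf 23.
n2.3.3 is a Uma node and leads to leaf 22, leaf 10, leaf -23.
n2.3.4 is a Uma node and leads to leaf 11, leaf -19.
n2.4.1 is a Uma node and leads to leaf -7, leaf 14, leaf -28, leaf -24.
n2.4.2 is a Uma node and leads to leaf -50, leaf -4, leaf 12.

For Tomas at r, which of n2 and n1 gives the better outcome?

n2.1.1 (Uma): max(-45, -26) = -26
n2.1.2 (Uma): max(-22, 45) = 45
n2.1 (Tomas): min(-26, 45) = -26
n2.2.1 (Uma): max(-32, -16) = -16
n2.2.2 (Uma): max(25, -1, -3) = 25
n2.2.3 (Uma): max(-38, -12) = -12
n2.2.4 (Uma): max(6, -11, 50) = 50
n2.2 (Tomas): min(-16, 25, -12, 50) = -16
n2.3.1 (Uma): max(34, -32, 18) = 34
n2.3.2 (Uma): max(-28, -49, 23) = 23
n2.3.3 (Uma): max(22, 10, -23) = 22
n2.3.4 (Uma): max(11, -19) = 11
n2.3 (Tomas): min(34, 23, 22, 11) = 11
n2.4.1 (Uma): max(-7, 14, -28, -24) = 14
n2.4.2 (Uma): max(-50, -4, 12) = 12
n2.4 (Tomas): min(14, 12) = 12
n2 (Uma): max(-26, -16, 11, 12) = 12
n1.1.1 (Uma): max(-20, 14, -27) = 14
n1.1.2 (Uma): max(-38, 42) = 42
n1.1.3 (Uma): max(-22, -3, -48, 31) = 31
n1.1 (Tomas): min(14, 42, 31) = 14
n1.2.1 (Uma): max(33, -2) = 33
n1.2.2 (Uma): max(-43, 26, 9, 17) = 26
n1.2 (Tomas): min(33, 26) = 26
n1.3.1 (Uma): max(10, -23) = 10
n1.3.2 (Uma): max(7, -34, 44) = 44
n1.3.3 (Uma): max(16, -35) = 16
n1.3.4 (Uma): max(16, -27, 40) = 40
n1.3 (Tomas): min(10, 44, 16, 40) = 10
n1 (Uma): max(14, 26, 10) = 26
Tomas prefers the lower value; n2=12, n1=26. n2 is better since 12 < 26.

n2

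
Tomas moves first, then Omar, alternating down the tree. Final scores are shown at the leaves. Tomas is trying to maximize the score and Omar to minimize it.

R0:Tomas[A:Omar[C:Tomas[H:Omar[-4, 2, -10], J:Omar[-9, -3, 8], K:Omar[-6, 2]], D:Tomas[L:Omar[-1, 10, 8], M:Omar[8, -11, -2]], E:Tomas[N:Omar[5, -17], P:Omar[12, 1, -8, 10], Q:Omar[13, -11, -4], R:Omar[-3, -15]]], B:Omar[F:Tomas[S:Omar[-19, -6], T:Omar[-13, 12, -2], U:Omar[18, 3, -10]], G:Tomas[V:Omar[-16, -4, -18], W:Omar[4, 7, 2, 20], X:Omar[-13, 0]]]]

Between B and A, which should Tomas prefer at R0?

S (Omar): min(-19, -6) = -19
T (Omar): min(-13, 12, -2) = -13
U (Omar): min(18, 3, -10) = -10
F (Tomas): max(-19, -13, -10) = -10
V (Omar): min(-16, -4, -18) = -18
W (Omar): min(4, 7, 2, 20) = 2
X (Omar): min(-13, 0) = -13
G (Tomas): max(-18, 2, -13) = 2
B (Omar): min(-10, 2) = -10
H (Omar): min(-4, 2, -10) = -10
J (Omar): min(-9, -3, 8) = -9
K (Omar): min(-6, 2) = -6
C (Tomas): max(-10, -9, -6) = -6
L (Omar): min(-1, 10, 8) = -1
M (Omar): min(8, -11, -2) = -11
D (Tomas): max(-1, -11) = -1
N (Omar): min(5, -17) = -17
P (Omar): min(12, 1, -8, 10) = -8
Q (Omar): min(13, -11, -4) = -11
R (Omar): min(-3, -15) = -15
E (Tomas): max(-17, -8, -11, -15) = -8
A (Omar): min(-6, -1, -8) = -8
Tomas prefers the higher value; B=-10, A=-8. A is better since -8 > -10.

A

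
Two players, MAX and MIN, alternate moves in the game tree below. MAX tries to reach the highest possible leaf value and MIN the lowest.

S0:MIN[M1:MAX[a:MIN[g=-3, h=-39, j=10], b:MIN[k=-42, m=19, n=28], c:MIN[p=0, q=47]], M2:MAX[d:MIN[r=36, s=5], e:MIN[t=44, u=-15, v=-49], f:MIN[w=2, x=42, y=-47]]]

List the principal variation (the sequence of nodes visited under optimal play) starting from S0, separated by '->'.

a (MIN): min(-3, -39, 10) = -39
b (MIN): min(-42, 19, 28) = -42
c (MIN): min(0, 47) = 0
M1 (MAX): max(-39, -42, 0) = 0
d (MIN): min(36, 5) = 5
e (MIN): min(44, -15, -49) = -49
f (MIN): min(2, 42, -47) = -47
M2 (MAX): max(5, -49, -47) = 5
S0 (MIN): min(0, 5) = 0
At S0, MIN picks M1 (lowest: 0).
At M1, MAX picks c (highest: 0).
At c, MIN picks p (lowest: 0).
Terminal value 0.

S0 -> M1 -> c -> p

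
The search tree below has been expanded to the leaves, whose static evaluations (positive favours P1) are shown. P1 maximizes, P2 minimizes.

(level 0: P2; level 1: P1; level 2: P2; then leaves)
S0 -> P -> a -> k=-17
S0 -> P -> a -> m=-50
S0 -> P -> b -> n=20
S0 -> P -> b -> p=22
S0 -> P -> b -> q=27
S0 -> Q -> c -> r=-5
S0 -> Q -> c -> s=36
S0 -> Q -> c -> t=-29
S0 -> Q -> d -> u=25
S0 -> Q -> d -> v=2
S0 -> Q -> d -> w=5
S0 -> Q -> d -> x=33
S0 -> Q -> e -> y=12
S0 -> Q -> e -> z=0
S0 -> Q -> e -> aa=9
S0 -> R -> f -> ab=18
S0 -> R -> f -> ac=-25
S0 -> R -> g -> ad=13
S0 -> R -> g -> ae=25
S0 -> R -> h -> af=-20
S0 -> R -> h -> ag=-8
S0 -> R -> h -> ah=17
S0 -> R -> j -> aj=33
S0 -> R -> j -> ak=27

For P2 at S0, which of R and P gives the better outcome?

f (P2): min(18, -25) = -25
g (P2): min(13, 25) = 13
h (P2): min(-20, -8, 17) = -20
j (P2): min(33, 27) = 27
R (P1): max(-25, 13, -20, 27) = 27
a (P2): min(-17, -50) = -50
b (P2): min(20, 22, 27) = 20
P (P1): max(-50, 20) = 20
P2 prefers the lower value; R=27, P=20. P is better since 20 < 27.

P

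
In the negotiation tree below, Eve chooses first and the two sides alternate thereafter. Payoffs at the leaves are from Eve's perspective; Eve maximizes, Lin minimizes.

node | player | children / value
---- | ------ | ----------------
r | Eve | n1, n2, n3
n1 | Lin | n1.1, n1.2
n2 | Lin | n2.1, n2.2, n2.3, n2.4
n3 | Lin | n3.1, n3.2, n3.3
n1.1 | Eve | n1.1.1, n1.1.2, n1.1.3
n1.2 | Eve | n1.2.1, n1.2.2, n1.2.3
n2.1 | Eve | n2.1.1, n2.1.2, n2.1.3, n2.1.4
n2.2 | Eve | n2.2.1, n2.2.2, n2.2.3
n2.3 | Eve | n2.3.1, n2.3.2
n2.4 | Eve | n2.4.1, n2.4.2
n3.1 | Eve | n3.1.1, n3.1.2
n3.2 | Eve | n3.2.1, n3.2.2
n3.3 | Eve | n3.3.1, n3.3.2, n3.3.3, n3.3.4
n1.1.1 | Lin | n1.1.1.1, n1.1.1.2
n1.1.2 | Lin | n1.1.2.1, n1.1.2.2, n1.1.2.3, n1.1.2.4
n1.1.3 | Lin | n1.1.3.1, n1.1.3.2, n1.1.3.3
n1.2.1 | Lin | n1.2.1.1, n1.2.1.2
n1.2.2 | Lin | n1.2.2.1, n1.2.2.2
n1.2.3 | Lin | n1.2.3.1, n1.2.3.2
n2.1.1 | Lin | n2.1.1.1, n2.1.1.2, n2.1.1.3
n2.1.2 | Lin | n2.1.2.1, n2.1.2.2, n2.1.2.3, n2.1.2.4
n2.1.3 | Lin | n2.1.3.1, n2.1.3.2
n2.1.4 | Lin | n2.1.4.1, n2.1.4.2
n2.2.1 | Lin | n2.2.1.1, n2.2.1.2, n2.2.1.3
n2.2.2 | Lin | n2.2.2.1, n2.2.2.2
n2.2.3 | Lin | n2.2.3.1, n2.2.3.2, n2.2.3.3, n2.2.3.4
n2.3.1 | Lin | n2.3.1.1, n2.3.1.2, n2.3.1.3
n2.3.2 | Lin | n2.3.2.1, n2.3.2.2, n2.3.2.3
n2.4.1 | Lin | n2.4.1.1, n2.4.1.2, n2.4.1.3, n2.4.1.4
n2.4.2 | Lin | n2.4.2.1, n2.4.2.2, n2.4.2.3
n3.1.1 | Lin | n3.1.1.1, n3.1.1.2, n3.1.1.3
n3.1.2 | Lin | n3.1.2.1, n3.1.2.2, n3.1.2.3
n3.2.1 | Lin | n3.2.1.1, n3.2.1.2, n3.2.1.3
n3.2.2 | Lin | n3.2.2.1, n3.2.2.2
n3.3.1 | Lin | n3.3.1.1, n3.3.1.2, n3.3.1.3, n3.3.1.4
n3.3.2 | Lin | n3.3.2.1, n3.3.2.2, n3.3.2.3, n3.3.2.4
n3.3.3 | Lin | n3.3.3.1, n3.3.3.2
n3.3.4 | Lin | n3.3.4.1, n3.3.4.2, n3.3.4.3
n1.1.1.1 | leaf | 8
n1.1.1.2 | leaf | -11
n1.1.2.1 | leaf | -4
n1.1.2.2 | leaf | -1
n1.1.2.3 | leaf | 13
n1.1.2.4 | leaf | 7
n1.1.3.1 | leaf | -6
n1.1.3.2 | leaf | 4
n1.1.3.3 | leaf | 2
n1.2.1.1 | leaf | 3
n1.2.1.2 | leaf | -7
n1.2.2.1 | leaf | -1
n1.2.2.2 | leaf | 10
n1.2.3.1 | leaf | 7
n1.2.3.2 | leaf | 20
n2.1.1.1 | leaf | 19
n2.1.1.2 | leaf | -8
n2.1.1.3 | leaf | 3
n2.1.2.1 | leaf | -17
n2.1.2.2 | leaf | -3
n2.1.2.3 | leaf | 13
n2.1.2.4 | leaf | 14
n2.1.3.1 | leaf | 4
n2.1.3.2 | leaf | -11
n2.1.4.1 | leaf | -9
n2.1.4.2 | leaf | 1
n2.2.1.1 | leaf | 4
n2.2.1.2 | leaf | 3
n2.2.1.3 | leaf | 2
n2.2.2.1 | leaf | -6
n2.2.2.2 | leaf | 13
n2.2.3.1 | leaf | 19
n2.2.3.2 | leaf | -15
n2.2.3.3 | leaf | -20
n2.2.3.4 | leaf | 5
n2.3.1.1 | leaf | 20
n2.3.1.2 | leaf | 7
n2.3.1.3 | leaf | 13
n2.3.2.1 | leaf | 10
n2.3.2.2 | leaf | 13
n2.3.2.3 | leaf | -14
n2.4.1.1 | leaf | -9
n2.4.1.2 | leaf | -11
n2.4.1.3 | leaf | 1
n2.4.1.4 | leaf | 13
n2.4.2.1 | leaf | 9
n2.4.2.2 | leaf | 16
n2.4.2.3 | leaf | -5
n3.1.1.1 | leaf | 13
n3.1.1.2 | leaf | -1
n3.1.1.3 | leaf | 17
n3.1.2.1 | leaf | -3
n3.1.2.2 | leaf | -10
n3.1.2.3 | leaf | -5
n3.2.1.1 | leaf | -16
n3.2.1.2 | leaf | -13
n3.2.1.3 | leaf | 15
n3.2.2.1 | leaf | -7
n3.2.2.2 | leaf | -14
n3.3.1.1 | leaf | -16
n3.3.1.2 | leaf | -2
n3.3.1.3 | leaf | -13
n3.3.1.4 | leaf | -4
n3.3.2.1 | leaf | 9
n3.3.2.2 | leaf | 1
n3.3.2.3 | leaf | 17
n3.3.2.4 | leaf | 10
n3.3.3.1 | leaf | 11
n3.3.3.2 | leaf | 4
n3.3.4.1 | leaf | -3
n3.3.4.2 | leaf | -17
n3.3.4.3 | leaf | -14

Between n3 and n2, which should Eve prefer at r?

n2

n3.1.1 (Lin): min(13, -1, 17) = -1
n3.1.2 (Lin): min(-3, -10, -5) = -10
n3.1 (Eve): max(-1, -10) = -1
n3.2.1 (Lin): min(-16, -13, 15) = -16
n3.2.2 (Lin): min(-7, -14) = -14
n3.2 (Eve): max(-16, -14) = -14
n3.3.1 (Lin): min(-16, -2, -13, -4) = -16
n3.3.2 (Lin): min(9, 1, 17, 10) = 1
n3.3.3 (Lin): min(11, 4) = 4
n3.3.4 (Lin): min(-3, -17, -14) = -17
n3.3 (Eve): max(-16, 1, 4, -17) = 4
n3 (Lin): min(-1, -14, 4) = -14
n2.1.1 (Lin): min(19, -8, 3) = -8
n2.1.2 (Lin): min(-17, -3, 13, 14) = -17
n2.1.3 (Lin): min(4, -11) = -11
n2.1.4 (Lin): min(-9, 1) = -9
n2.1 (Eve): max(-8, -17, -11, -9) = -8
n2.2.1 (Lin): min(4, 3, 2) = 2
n2.2.2 (Lin): min(-6, 13) = -6
n2.2.3 (Lin): min(19, -15, -20, 5) = -20
n2.2 (Eve): max(2, -6, -20) = 2
n2.3.1 (Lin): min(20, 7, 13) = 7
n2.3.2 (Lin): min(10, 13, -14) = -14
n2.3 (Eve): max(7, -14) = 7
n2.4.1 (Lin): min(-9, -11, 1, 13) = -11
n2.4.2 (Lin): min(9, 16, -5) = -5
n2.4 (Eve): max(-11, -5) = -5
n2 (Lin): min(-8, 2, 7, -5) = -8
Eve prefers the higher value; n3=-14, n2=-8. n2 is better since -8 > -14.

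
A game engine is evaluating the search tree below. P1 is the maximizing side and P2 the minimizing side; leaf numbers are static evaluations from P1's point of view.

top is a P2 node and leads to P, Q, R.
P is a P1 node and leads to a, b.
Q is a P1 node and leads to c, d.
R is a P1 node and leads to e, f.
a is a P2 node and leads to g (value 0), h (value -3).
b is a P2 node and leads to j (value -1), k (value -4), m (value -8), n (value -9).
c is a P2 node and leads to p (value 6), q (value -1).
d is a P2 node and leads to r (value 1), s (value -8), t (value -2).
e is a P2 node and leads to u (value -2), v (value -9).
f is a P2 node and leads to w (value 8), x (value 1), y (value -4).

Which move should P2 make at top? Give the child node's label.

a (P2): min(0, -3) = -3
b (P2): min(-1, -4, -8, -9) = -9
P (P1): max(-3, -9) = -3
c (P2): min(6, -1) = -1
d (P2): min(1, -8, -2) = -8
Q (P1): max(-1, -8) = -1
e (P2): min(-2, -9) = -9
f (P2): min(8, 1, -4) = -4
R (P1): max(-9, -4) = -4
top (P2): min(-3, -1, -4) = -4
P2 at top wants the lowest of {P=-3, Q=-1, R=-4}, so chooses R.

R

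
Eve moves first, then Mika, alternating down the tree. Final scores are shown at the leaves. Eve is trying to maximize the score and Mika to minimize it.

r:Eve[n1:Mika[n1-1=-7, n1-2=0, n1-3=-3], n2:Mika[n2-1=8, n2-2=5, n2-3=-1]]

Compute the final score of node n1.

n1 (Mika): min(-7, 0, -3) = -7

-7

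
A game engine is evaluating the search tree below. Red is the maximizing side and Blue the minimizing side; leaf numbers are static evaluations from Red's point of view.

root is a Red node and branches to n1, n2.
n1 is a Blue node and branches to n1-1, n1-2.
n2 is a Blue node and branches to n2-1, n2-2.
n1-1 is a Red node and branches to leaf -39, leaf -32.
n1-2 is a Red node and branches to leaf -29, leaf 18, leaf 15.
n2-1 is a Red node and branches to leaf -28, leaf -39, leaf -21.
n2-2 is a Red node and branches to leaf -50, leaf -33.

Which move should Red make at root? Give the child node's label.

n1-1 (Red): max(-39, -32) = -32
n1-2 (Red): max(-29, 18, 15) = 18
n1 (Blue): min(-32, 18) = -32
n2-1 (Red): max(-28, -39, -21) = -21
n2-2 (Red): max(-50, -33) = -33
n2 (Blue): min(-21, -33) = -33
root (Red): max(-32, -33) = -32
Red at root wants the highest of {n1=-32, n2=-33}, so chooses n1.

n1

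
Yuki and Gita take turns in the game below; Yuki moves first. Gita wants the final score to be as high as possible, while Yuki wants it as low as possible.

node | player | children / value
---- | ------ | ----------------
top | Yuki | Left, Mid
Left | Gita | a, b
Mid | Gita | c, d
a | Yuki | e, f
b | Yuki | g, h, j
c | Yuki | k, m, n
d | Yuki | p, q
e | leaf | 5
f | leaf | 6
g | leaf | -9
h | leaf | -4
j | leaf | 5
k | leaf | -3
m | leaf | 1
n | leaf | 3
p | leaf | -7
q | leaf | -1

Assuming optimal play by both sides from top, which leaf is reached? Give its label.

k

a (Yuki): min(5, 6) = 5
b (Yuki): min(-9, -4, 5) = -9
Left (Gita): max(5, -9) = 5
c (Yuki): min(-3, 1, 3) = -3
d (Yuki): min(-7, -1) = -7
Mid (Gita): max(-3, -7) = -3
top (Yuki): min(5, -3) = -3
At top, Yuki picks Mid (lowest: -3).
At Mid, Gita picks c (highest: -3).
At c, Yuki picks k (lowest: -3).
Terminal value -3.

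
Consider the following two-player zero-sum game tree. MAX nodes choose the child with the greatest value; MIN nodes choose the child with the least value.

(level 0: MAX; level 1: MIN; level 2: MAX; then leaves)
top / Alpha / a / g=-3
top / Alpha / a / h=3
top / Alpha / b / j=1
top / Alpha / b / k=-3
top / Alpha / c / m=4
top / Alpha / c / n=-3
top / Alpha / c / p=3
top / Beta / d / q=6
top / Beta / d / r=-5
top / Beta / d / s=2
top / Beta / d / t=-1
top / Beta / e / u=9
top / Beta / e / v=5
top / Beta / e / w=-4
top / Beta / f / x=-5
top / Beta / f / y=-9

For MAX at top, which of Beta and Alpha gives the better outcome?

d (MAX): max(6, -5, 2, -1) = 6
e (MAX): max(9, 5, -4) = 9
f (MAX): max(-5, -9) = -5
Beta (MIN): min(6, 9, -5) = -5
a (MAX): max(-3, 3) = 3
b (MAX): max(1, -3) = 1
c (MAX): max(4, -3, 3) = 4
Alpha (MIN): min(3, 1, 4) = 1
MAX prefers the higher value; Beta=-5, Alpha=1. Alpha is better since 1 > -5.

Alpha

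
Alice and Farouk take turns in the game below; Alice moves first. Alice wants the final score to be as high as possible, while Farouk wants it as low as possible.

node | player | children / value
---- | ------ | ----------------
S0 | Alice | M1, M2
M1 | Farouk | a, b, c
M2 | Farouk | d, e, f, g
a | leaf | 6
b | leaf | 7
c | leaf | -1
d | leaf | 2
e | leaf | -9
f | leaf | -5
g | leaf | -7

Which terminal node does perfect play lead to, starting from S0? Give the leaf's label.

M1 (Farouk): min(6, 7, -1) = -1
M2 (Farouk): min(2, -9, -5, -7) = -9
S0 (Alice): max(-1, -9) = -1
At S0, Alice picks M1 (highest: -1).
At M1, Farouk picks c (lowest: -1).
Terminal value -1.

c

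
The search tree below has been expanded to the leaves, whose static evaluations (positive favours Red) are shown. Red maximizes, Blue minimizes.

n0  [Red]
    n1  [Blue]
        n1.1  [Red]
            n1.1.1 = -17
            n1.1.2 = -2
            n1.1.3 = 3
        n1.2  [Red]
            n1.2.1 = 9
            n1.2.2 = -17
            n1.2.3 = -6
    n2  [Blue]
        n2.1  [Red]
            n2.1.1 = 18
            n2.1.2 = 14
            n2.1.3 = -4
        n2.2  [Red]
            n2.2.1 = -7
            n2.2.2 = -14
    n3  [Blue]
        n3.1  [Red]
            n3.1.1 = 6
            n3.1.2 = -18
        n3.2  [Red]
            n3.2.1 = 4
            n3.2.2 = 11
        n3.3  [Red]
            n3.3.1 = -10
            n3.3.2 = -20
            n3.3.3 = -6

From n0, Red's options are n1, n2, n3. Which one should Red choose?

n1

n1.1 (Red): max(-17, -2, 3) = 3
n1.2 (Red): max(9, -17, -6) = 9
n1 (Blue): min(3, 9) = 3
n2.1 (Red): max(18, 14, -4) = 18
n2.2 (Red): max(-7, -14) = -7
n2 (Blue): min(18, -7) = -7
n3.1 (Red): max(6, -18) = 6
n3.2 (Red): max(4, 11) = 11
n3.3 (Red): max(-10, -20, -6) = -6
n3 (Blue): min(6, 11, -6) = -6
n0 (Red): max(3, -7, -6) = 3
Red at n0 wants the highest of {n1=3, n2=-7, n3=-6}, so chooses n1.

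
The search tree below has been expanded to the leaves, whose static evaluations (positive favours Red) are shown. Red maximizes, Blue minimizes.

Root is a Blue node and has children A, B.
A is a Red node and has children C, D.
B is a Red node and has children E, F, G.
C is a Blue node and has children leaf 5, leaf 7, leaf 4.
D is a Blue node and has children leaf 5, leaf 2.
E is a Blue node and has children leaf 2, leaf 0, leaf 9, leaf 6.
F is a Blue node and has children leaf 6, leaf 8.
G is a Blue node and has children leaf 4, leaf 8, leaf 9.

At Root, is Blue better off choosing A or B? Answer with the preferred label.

C (Blue): min(5, 7, 4) = 4
D (Blue): min(5, 2) = 2
A (Red): max(4, 2) = 4
E (Blue): min(2, 0, 9, 6) = 0
F (Blue): min(6, 8) = 6
G (Blue): min(4, 8, 9) = 4
B (Red): max(0, 6, 4) = 6
Blue prefers the lower value; A=4, B=6. A is better since 4 < 6.

A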